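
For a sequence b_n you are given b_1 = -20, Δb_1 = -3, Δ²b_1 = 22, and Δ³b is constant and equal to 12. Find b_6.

Build the table forward from the leading diagonal:
D3: 12, 12, 12, 12, 12, 12
D2: 22, 34, 46, 58, 70, 82
D1: -3, 19, 53, 99, 157, 227
b: -20, -23, -4, 49, 148, 305

305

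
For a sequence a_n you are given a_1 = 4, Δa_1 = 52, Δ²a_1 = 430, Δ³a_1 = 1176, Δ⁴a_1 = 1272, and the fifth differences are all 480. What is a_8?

Build the table forward from the leading diagonal:
D5: 480, 480, 480, 480, 480, 480, 480, 480
D4: 1272, 1752, 2232, 2712, 3192, 3672, 4152, 4632
D3: 1176, 2448, 4200, 6432, 9144, 12336, 16008, 20160
D2: 430, 1606, 4054, 8254, 14686, 23830, 36166, 52174
D1: 52, 482, 2088, 6142, 14396, 29082, 52912, 89078
a: 4, 56, 538, 2626, 8768, 23164, 52246, 105158

105158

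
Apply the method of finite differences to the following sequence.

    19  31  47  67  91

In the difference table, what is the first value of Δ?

D1: 12, 16, 20, 24
D2: 4, 4, 4

12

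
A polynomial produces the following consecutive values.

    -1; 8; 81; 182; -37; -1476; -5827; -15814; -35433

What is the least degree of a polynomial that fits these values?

5

Δ: 9, 73, 101, -219, -1439, -4351, -9987, -19619
Δ²: 64, 28, -320, -1220, -2912, -5636, -9632
Δ³: -36, -348, -900, -1692, -2724, -3996
Δ⁴: -312, -552, -792, -1032, -1272
Δ⁵: -240, -240, -240, -240
The fifth differences are constant, so the polynomial has degree 5.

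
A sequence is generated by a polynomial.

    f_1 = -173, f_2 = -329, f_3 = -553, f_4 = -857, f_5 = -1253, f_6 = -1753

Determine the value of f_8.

Δ: -156 , -224 , -304 , -396 , -500
Δ²: -68 , -80 , -92 , -104
Δ³: -12 , -12 , -12
Constant third difference = -12, so extend:
-104 − 12 = -116;  -500 − 116 = -616;  -1753 − 616 = -2369
-116 − 12 = -128;  -616 − 128 = -744;  -2369 − 744 = -3113

-3113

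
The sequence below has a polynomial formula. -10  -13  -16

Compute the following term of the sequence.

-19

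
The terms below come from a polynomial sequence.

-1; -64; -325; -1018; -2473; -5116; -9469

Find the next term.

D1: -63, -261, -693, -1455, -2643, -4353
D2: -198, -432, -762, -1188, -1710
D3: -234, -330, -426, -522
D4: -96, -96, -96
The fourth differences are constant (-96).
-522 − 96 = -618;  -1710 − 618 = -2328;  -4353 − 2328 = -6681;  -9469 − 6681 = -16150

-16150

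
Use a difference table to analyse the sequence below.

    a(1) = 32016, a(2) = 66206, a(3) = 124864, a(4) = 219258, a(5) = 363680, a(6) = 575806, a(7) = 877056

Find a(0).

13690

Δ: 34190  58658  94394  144422  212126  301250
Δ²: 24468  35736  50028  67704  89124
Δ³: 11268  14292  17676  21420
Δ⁴: 3024  3384  3744
Δ⁵: 360  360
The fifth differences are constant at 360.
Work back: 3024 − 360 = 2664;  11268 − 2664 = 8604;  24468 − 8604 = 15864;  34190 − 15864 = 18326;  32016 − 18326 = 13690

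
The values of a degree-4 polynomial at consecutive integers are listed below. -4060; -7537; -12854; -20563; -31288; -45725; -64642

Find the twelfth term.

D1: -3477  -5317  -7709  -10725  -14437  -18917
D2: -1840  -2392  -3016  -3712  -4480
D3: -552  -624  -696  -768
D4: -72  -72  -72
The fourth differences are constant (-72).
-768 − 72 = -840;  -4480 − 840 = -5320;  -18917 − 5320 = -24237;  -64642 − 24237 = -88879
-840 − 72 = -912;  -5320 − 912 = -6232;  -24237 − 6232 = -30469;  -88879 − 30469 = -119348
-912 − 72 = -984;  -6232 − 984 = -7216;  -30469 − 7216 = -37685;  -119348 − 37685 = -157033
-984 − 72 = -1056;  -7216 − 1056 = -8272;  -37685 − 8272 = -45957;  -157033 − 45957 = -202990
-1056 − 72 = -1128;  -8272 − 1128 = -9400;  -45957 − 9400 = -55357;  -202990 − 55357 = -258347

-258347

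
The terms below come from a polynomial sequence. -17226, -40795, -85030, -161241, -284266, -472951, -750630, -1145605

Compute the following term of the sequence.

Δ: -23569, -44235, -76211, -123025, -188685, -277679, -394975
Δ²: -20666, -31976, -46814, -65660, -88994, -117296
Δ³: -11310, -14838, -18846, -23334, -28302
Δ⁴: -3528, -4008, -4488, -4968
Δ⁵: -480, -480, -480
Constant fifth difference = -480, so extend:
-4968 − 480 = -5448;  -28302 − 5448 = -33750;  -117296 − 33750 = -151046;  -394975 − 151046 = -546021;  -1145605 − 546021 = -1691626

-1691626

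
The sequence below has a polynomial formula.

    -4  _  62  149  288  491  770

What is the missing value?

15

Using the last 5 terms:
D1: 87  139  203  279
D2: 52  64  76
D3: 12  12
Constant third difference = 12.
Extend backward: 52 − 12 = 40;  87 − 40 = 47;  62 − 47 = 15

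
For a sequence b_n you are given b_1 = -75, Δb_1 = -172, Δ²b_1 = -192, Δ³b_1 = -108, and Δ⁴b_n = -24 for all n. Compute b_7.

Build the table forward from the leading diagonal:
D4: -24, -24, -24, -24, -24, -24, -24
D3: -108, -132, -156, -180, -204, -228, -252
D2: -192, -300, -432, -588, -768, -972, -1200
D1: -172, -364, -664, -1096, -1684, -2452, -3424
b: -75, -247, -611, -1275, -2371, -4055, -6507

-6507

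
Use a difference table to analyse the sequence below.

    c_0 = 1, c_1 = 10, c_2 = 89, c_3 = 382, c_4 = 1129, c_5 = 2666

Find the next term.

5425

Δ: 9, 79, 293, 747, 1537
Δ²: 70, 214, 454, 790
Δ³: 144, 240, 336
Δ⁴: 96, 96
Fourth differences constant at 96.
336 + 96 = 432;  790 + 432 = 1222;  1537 + 1222 = 2759;  2666 + 2759 = 5425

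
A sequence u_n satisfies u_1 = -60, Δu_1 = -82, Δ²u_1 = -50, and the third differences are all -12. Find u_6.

Build the table forward from the leading diagonal:
Δ³: -12  -12  -12  -12  -12  -12
Δ²: -50  -62  -74  -86  -98  -110
Δ: -82  -132  -194  -268  -354  -452
u: -60  -142  -274  -468  -736  -1090

-1090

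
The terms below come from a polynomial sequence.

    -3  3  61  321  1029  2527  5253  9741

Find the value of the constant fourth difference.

Δ: 6, 58, 260, 708, 1498, 2726, 4488
Δ²: 52, 202, 448, 790, 1228, 1762
Δ³: 150, 246, 342, 438, 534
Δ⁴: 96, 96, 96, 96

96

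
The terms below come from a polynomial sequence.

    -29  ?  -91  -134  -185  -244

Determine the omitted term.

-56

Using the last 4 terms:
Δ: -43, -51, -59
Δ²: -8, -8
Constant second difference = -8.
Extend backward: -43 + 8 = -35;  -91 + 35 = -56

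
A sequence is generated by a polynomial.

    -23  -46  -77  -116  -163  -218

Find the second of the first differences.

Δ: -23, -31, -39, -47, -55
Δ²: -8, -8, -8, -8

-31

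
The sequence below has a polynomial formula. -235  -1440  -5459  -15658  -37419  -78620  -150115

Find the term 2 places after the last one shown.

D1: -1205 , -4019 , -10199 , -21761 , -41201 , -71495
D2: -2814 , -6180 , -11562 , -19440 , -30294
D3: -3366 , -5382 , -7878 , -10854
D4: -2016 , -2496 , -2976
D5: -480 , -480
Constant fifth difference = -480, so extend:
-2976 − 480 = -3456;  -10854 − 3456 = -14310;  -30294 − 14310 = -44604;  -71495 − 44604 = -116099;  -150115 − 116099 = -266214
-3456 − 480 = -3936;  -14310 − 3936 = -18246;  -44604 − 18246 = -62850;  -116099 − 62850 = -178949;  -266214 − 178949 = -445163

-445163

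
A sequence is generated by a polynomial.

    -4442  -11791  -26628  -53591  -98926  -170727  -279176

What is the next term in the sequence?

-7349, -14837, -26963, -45335, -71801, -108449
-7488, -12126, -18372, -26466, -36648
-4638, -6246, -8094, -10182
-1608, -1848, -2088
-240, -240
The fifth differences are constant (-240).
-2088 − 240 = -2328;  -10182 − 2328 = -12510;  -36648 − 12510 = -49158;  -108449 − 49158 = -157607;  -279176 − 157607 = -436783

-436783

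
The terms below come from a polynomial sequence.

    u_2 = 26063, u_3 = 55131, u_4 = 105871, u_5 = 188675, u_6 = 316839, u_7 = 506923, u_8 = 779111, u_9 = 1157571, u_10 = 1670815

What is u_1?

D1: 29068  50740  82804  128164  190084  272188  378460  513244
D2: 21672  32064  45360  61920  82104  106272  134784
D3: 10392  13296  16560  20184  24168  28512
D4: 2904  3264  3624  3984  4344
D5: 360  360  360  360
The fifth differences are constant at 360.
Work back: 2904 − 360 = 2544;  10392 − 2544 = 7848;  21672 − 7848 = 13824;  29068 − 13824 = 15244;  26063 − 15244 = 10819

10819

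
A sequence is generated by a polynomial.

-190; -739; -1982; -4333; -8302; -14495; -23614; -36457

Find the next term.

-549, -1243, -2351, -3969, -6193, -9119, -12843
-694, -1108, -1618, -2224, -2926, -3724
-414, -510, -606, -702, -798
-96, -96, -96, -96
The fourth differences are constant (-96).
-798 − 96 = -894;  -3724 − 894 = -4618;  -12843 − 4618 = -17461;  -36457 − 17461 = -53918

-53918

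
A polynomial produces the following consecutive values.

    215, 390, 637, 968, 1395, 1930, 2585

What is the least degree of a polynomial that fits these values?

175, 247, 331, 427, 535, 655
72, 84, 96, 108, 120
12, 12, 12, 12
The third differences are constant, so the polynomial has degree 3.

3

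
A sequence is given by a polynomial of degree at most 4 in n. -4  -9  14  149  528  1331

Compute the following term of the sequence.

First differences: -5  23  135  379  803
Second differences: 28  112  244  424
Third differences: 84  132  180
Fourth differences: 48  48
Fourth differences constant at 48.
180 + 48 = 228;  424 + 228 = 652;  803 + 652 = 1455;  1331 + 1455 = 2786

2786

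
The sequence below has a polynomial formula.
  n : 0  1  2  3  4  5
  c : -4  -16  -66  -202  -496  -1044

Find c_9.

D1: -12  -50  -136  -294  -548
D2: -38  -86  -158  -254
D3: -48  -72  -96
D4: -24  -24
The fourth differences are constant (-24).
-96 − 24 = -120;  -254 − 120 = -374;  -548 − 374 = -922;  -1044 − 922 = -1966
-120 − 24 = -144;  -374 − 144 = -518;  -922 − 518 = -1440;  -1966 − 1440 = -3406
-144 − 24 = -168;  -518 − 168 = -686;  -1440 − 686 = -2126;  -3406 − 2126 = -5532
-168 − 24 = -192;  -686 − 192 = -878;  -2126 − 878 = -3004;  -5532 − 3004 = -8536

-8536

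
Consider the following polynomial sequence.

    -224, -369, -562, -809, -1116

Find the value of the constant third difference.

-6

Δ: -145, -193, -247, -307
Δ²: -48, -54, -60
Δ³: -6, -6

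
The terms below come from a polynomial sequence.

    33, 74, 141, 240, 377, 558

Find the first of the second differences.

Δ: 41, 67, 99, 137, 181
Δ²: 26, 32, 38, 44
Δ³: 6, 6, 6

26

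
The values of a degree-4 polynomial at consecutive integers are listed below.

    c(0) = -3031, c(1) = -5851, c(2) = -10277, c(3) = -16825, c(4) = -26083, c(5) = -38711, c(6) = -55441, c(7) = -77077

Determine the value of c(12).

-2820, -4426, -6548, -9258, -12628, -16730, -21636
-1606, -2122, -2710, -3370, -4102, -4906
-516, -588, -660, -732, -804
-72, -72, -72, -72
The fourth differences are constant (-72).
-804 − 72 = -876;  -4906 − 876 = -5782;  -21636 − 5782 = -27418;  -77077 − 27418 = -104495
-876 − 72 = -948;  -5782 − 948 = -6730;  -27418 − 6730 = -34148;  -104495 − 34148 = -138643
-948 − 72 = -1020;  -6730 − 1020 = -7750;  -34148 − 7750 = -41898;  -138643 − 41898 = -180541
-1020 − 72 = -1092;  -7750 − 1092 = -8842;  -41898 − 8842 = -50740;  -180541 − 50740 = -231281
-1092 − 72 = -1164;  -8842 − 1164 = -10006;  -50740 − 10006 = -60746;  -231281 − 60746 = -292027

-292027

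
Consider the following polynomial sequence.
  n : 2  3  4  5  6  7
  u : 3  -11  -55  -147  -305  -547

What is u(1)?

D1: -14, -44, -92, -158, -242
D2: -30, -48, -66, -84
D3: -18, -18, -18
The third differences are constant at -18.
Work back: -30 + 18 = -12;  -14 + 12 = -2;  3 + 2 = 5

5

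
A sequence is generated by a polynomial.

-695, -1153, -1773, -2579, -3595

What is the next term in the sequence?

-4845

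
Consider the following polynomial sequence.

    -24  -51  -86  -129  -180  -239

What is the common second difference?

D1: -27, -35, -43, -51, -59
D2: -8, -8, -8, -8

-8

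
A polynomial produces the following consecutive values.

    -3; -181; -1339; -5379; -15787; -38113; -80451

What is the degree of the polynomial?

D1: -178, -1158, -4040, -10408, -22326, -42338
D2: -980, -2882, -6368, -11918, -20012
D3: -1902, -3486, -5550, -8094
D4: -1584, -2064, -2544
D5: -480, -480
The fifth differences are constant, so the polynomial has degree 5.

5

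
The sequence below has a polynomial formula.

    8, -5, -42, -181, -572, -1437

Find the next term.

Δ: -13, -37, -139, -391, -865
Δ²: -24, -102, -252, -474
Δ³: -78, -150, -222
Δ⁴: -72, -72
Fourth differences constant at -72.
-222 − 72 = -294;  -474 − 294 = -768;  -865 − 768 = -1633;  -1437 − 1633 = -3070

-3070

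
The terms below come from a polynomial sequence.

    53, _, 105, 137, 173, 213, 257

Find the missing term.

77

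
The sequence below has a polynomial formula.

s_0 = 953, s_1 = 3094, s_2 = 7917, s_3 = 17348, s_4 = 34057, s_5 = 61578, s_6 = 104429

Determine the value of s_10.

Δ: 2141 , 4823 , 9431 , 16709 , 27521 , 42851
Δ²: 2682 , 4608 , 7278 , 10812 , 15330
Δ³: 1926 , 2670 , 3534 , 4518
Δ⁴: 744 , 864 , 984
Δ⁵: 120 , 120
Constant fifth difference = 120, so extend:
984 + 120 = 1104;  4518 + 1104 = 5622;  15330 + 5622 = 20952;  42851 + 20952 = 63803;  104429 + 63803 = 168232
1104 + 120 = 1224;  5622 + 1224 = 6846;  20952 + 6846 = 27798;  63803 + 27798 = 91601;  168232 + 91601 = 259833
1224 + 120 = 1344;  6846 + 1344 = 8190;  27798 + 8190 = 35988;  91601 + 35988 = 127589;  259833 + 127589 = 387422
1344 + 120 = 1464;  8190 + 1464 = 9654;  35988 + 9654 = 45642;  127589 + 45642 = 173231;  387422 + 173231 = 560653

560653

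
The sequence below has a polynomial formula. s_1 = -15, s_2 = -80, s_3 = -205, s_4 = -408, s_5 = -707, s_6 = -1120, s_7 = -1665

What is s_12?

-65  -125  -203  -299  -413  -545
-60  -78  -96  -114  -132
-18  -18  -18  -18
Third differences constant at -18.
-132 − 18 = -150;  -545 − 150 = -695;  -1665 − 695 = -2360
-150 − 18 = -168;  -695 − 168 = -863;  -2360 − 863 = -3223
-168 − 18 = -186;  -863 − 186 = -1049;  -3223 − 1049 = -4272
-186 − 18 = -204;  -1049 − 204 = -1253;  -4272 − 1253 = -5525
-204 − 18 = -222;  -1253 − 222 = -1475;  -5525 − 1475 = -7000

-7000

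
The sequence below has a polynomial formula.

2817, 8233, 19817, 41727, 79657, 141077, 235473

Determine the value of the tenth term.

First differences: 5416, 11584, 21910, 37930, 61420, 94396
Second differences: 6168, 10326, 16020, 23490, 32976
Third differences: 4158, 5694, 7470, 9486
Fourth differences: 1536, 1776, 2016
Fifth differences: 240, 240
The fifth differences are constant (240).
2016 + 240 = 2256;  9486 + 2256 = 11742;  32976 + 11742 = 44718;  94396 + 44718 = 139114;  235473 + 139114 = 374587
2256 + 240 = 2496;  11742 + 2496 = 14238;  44718 + 14238 = 58956;  139114 + 58956 = 198070;  374587 + 198070 = 572657
2496 + 240 = 2736;  14238 + 2736 = 16974;  58956 + 16974 = 75930;  198070 + 75930 = 274000;  572657 + 274000 = 846657

846657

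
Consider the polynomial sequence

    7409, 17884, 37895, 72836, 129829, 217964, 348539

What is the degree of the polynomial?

5

Δ: 10475, 20011, 34941, 56993, 88135, 130575
Δ²: 9536, 14930, 22052, 31142, 42440
Δ³: 5394, 7122, 9090, 11298
Δ⁴: 1728, 1968, 2208
Δ⁵: 240, 240
The fifth differences are constant, so the polynomial has degree 5.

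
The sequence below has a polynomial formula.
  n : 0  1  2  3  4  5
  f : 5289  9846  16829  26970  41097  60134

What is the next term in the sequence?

85101

Δ: 4557 , 6983 , 10141 , 14127 , 19037
Δ²: 2426 , 3158 , 3986 , 4910
Δ³: 732 , 828 , 924
Δ⁴: 96 , 96
Fourth differences constant at 96.
924 + 96 = 1020;  4910 + 1020 = 5930;  19037 + 5930 = 24967;  60134 + 24967 = 85101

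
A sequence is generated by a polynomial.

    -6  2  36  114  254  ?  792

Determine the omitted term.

Using the first 5 terms:
8  34  78  140
26  44  62
18  18
Constant third difference = 18.
Extend forward: 62 + 18 = 80;  140 + 80 = 220;  254 + 220 = 474

474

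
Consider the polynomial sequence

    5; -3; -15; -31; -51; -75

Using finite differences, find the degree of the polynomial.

First differences: -8, -12, -16, -20, -24
Second differences: -4, -4, -4, -4
The second differences are constant, so the polynomial has degree 2.

2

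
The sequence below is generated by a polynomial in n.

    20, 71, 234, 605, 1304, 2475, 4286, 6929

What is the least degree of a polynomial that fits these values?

4

51, 163, 371, 699, 1171, 1811, 2643
112, 208, 328, 472, 640, 832
96, 120, 144, 168, 192
24, 24, 24, 24
The fourth differences are constant, so the polynomial has degree 4.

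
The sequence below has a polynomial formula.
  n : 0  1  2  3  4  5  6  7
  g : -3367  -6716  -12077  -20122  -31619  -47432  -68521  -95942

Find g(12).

First differences: -3349  -5361  -8045  -11497  -15813  -21089  -27421
Second differences: -2012  -2684  -3452  -4316  -5276  -6332
Third differences: -672  -768  -864  -960  -1056
Fourth differences: -96  -96  -96  -96
Fourth differences constant at -96.
-1056 − 96 = -1152;  -6332 − 1152 = -7484;  -27421 − 7484 = -34905;  -95942 − 34905 = -130847
-1152 − 96 = -1248;  -7484 − 1248 = -8732;  -34905 − 8732 = -43637;  -130847 − 43637 = -174484
-1248 − 96 = -1344;  -8732 − 1344 = -10076;  -43637 − 10076 = -53713;  -174484 − 53713 = -228197
-1344 − 96 = -1440;  -10076 − 1440 = -11516;  -53713 − 11516 = -65229;  -228197 − 65229 = -293426
-1440 − 96 = -1536;  -11516 − 1536 = -13052;  -65229 − 13052 = -78281;  -293426 − 78281 = -371707

-371707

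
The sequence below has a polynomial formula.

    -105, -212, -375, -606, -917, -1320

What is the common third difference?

-12

D1: -107, -163, -231, -311, -403
D2: -56, -68, -80, -92
D3: -12, -12, -12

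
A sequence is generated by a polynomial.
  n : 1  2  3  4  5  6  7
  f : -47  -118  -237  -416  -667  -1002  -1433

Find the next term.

-1972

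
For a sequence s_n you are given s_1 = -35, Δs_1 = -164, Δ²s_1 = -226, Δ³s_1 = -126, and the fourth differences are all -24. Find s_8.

-11179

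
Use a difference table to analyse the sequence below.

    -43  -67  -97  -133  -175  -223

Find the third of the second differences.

-6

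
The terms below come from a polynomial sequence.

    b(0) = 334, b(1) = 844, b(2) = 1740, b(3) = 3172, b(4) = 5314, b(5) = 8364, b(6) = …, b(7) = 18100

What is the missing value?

12544

Using the first 6 terms:
Δ: 510  896  1432  2142  3050
Δ²: 386  536  710  908
Δ³: 150  174  198
Δ⁴: 24  24
Constant fourth difference = 24.
Extend forward: 198 + 24 = 222;  908 + 222 = 1130;  3050 + 1130 = 4180;  8364 + 4180 = 12544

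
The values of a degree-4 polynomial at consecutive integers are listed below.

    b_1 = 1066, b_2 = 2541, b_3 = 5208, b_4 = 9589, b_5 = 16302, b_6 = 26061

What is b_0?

357

Δ: 1475, 2667, 4381, 6713, 9759
Δ²: 1192, 1714, 2332, 3046
Δ³: 522, 618, 714
Δ⁴: 96, 96
The fourth differences are constant at 96.
Work back: 522 − 96 = 426;  1192 − 426 = 766;  1475 − 766 = 709;  1066 − 709 = 357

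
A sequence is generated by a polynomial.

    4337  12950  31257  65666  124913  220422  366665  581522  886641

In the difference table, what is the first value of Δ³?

6408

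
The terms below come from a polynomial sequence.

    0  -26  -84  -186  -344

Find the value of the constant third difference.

-12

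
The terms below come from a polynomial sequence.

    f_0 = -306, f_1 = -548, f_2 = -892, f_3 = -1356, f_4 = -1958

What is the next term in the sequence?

Δ: -242, -344, -464, -602
Δ²: -102, -120, -138
Δ³: -18, -18
Third differences constant at -18.
-138 − 18 = -156;  -602 − 156 = -758;  -1958 − 758 = -2716

-2716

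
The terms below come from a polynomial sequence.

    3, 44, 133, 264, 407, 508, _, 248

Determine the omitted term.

Using the first 6 terms:
First differences: 41  89  131  143  101
Second differences: 48  42  12  -42
Third differences: -6  -30  -54
Fourth differences: -24  -24
Constant fourth difference = -24.
Extend forward: -54 − 24 = -78;  -42 − 78 = -120;  101 − 120 = -19;  508 − 19 = 489

489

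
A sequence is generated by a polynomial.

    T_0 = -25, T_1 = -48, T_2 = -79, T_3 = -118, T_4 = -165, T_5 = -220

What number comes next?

Δ: -23 , -31 , -39 , -47 , -55
Δ²: -8 , -8 , -8 , -8
Constant second difference = -8, so extend:
-55 − 8 = -63;  -220 − 63 = -283

-283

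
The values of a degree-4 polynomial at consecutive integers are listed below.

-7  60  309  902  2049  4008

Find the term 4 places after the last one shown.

67, 249, 593, 1147, 1959
182, 344, 554, 812
162, 210, 258
48, 48
Fourth differences constant at 48.
258 + 48 = 306;  812 + 306 = 1118;  1959 + 1118 = 3077;  4008 + 3077 = 7085
306 + 48 = 354;  1118 + 354 = 1472;  3077 + 1472 = 4549;  7085 + 4549 = 11634
354 + 48 = 402;  1472 + 402 = 1874;  4549 + 1874 = 6423;  11634 + 6423 = 18057
402 + 48 = 450;  1874 + 450 = 2324;  6423 + 2324 = 8747;  18057 + 8747 = 26804

26804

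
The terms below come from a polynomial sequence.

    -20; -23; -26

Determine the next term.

-29

-3 , -3
Constant first difference = -3, so extend:
-26 − 3 = -29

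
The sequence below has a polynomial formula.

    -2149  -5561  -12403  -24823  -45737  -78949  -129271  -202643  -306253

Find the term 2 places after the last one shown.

Δ: -3412, -6842, -12420, -20914, -33212, -50322, -73372, -103610
Δ²: -3430, -5578, -8494, -12298, -17110, -23050, -30238
Δ³: -2148, -2916, -3804, -4812, -5940, -7188
Δ⁴: -768, -888, -1008, -1128, -1248
Δ⁵: -120, -120, -120, -120
The fifth differences are constant (-120).
-1248 − 120 = -1368;  -7188 − 1368 = -8556;  -30238 − 8556 = -38794;  -103610 − 38794 = -142404;  -306253 − 142404 = -448657
-1368 − 120 = -1488;  -8556 − 1488 = -10044;  -38794 − 10044 = -48838;  -142404 − 48838 = -191242;  -448657 − 191242 = -639899

-639899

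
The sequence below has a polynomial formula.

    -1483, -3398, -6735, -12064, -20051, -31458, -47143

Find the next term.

-68060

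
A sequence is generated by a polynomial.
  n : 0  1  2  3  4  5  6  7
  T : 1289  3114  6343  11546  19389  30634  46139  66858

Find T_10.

1825, 3229, 5203, 7843, 11245, 15505, 20719
1404, 1974, 2640, 3402, 4260, 5214
570, 666, 762, 858, 954
96, 96, 96, 96
Constant fourth difference = 96, so extend:
954 + 96 = 1050;  5214 + 1050 = 6264;  20719 + 6264 = 26983;  66858 + 26983 = 93841
1050 + 96 = 1146;  6264 + 1146 = 7410;  26983 + 7410 = 34393;  93841 + 34393 = 128234
1146 + 96 = 1242;  7410 + 1242 = 8652;  34393 + 8652 = 43045;  128234 + 43045 = 171279

171279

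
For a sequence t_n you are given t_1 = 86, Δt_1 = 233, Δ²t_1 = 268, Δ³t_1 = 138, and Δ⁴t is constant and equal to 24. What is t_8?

13015

Build the table forward from the leading diagonal:
Δ⁴: 24, 24, 24, 24, 24, 24, 24, 24
Δ³: 138, 162, 186, 210, 234, 258, 282, 306
Δ²: 268, 406, 568, 754, 964, 1198, 1456, 1738
Δ: 233, 501, 907, 1475, 2229, 3193, 4391, 5847
t: 86, 319, 820, 1727, 3202, 5431, 8624, 13015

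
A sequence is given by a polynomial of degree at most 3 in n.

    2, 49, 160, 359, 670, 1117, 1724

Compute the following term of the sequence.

First differences: 47  111  199  311  447  607
Second differences: 64  88  112  136  160
Third differences: 24  24  24  24
Third differences constant at 24.
160 + 24 = 184;  607 + 184 = 791;  1724 + 791 = 2515

2515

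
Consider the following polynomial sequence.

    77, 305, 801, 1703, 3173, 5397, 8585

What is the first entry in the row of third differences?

Δ: 228, 496, 902, 1470, 2224, 3188
Δ²: 268, 406, 568, 754, 964
Δ³: 138, 162, 186, 210
Δ⁴: 24, 24, 24

138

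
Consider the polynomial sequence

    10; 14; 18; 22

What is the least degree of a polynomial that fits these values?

1

4, 4, 4
The first differences are constant, so the polynomial has degree 1.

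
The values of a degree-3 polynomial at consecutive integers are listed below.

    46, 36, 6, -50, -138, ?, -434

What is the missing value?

Using the first 5 terms:
Δ: -10  -30  -56  -88
Δ²: -20  -26  -32
Δ³: -6  -6
Constant third difference = -6.
Extend forward: -32 − 6 = -38;  -88 − 38 = -126;  -138 − 126 = -264

-264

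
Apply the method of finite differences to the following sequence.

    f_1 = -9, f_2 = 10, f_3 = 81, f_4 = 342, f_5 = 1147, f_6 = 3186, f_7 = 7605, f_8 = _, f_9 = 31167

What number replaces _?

16126

Using the first 7 terms:
Δ: 19  71  261  805  2039  4419
Δ²: 52  190  544  1234  2380
Δ³: 138  354  690  1146
Δ⁴: 216  336  456
Δ⁵: 120  120
Constant fifth difference = 120.
Extend forward: 456 + 120 = 576;  1146 + 576 = 1722;  2380 + 1722 = 4102;  4419 + 4102 = 8521;  7605 + 8521 = 16126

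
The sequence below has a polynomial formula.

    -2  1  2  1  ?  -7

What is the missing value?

-2

Using the first 4 terms:
Δ: 3, 1, -1
Δ²: -2, -2
Constant second difference = -2.
Extend forward: -1 − 2 = -3;  1 − 3 = -2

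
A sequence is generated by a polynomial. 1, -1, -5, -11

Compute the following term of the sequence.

D1: -2, -4, -6
D2: -2, -2
Constant second difference = -2, so extend:
-6 − 2 = -8;  -11 − 8 = -19

-19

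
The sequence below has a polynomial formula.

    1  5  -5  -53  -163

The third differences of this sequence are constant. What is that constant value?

-24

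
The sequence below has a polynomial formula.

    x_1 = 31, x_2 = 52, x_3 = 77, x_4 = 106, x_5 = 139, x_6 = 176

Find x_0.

D1: 21  25  29  33  37
D2: 4  4  4  4
The second differences are constant at 4.
Work back: 21 − 4 = 17;  31 − 17 = 14

14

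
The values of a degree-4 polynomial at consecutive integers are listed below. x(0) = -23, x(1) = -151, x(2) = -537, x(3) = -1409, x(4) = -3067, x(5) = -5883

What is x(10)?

-55393

D1: -128, -386, -872, -1658, -2816
D2: -258, -486, -786, -1158
D3: -228, -300, -372
D4: -72, -72
The fourth differences are constant (-72).
-372 − 72 = -444;  -1158 − 444 = -1602;  -2816 − 1602 = -4418;  -5883 − 4418 = -10301
-444 − 72 = -516;  -1602 − 516 = -2118;  -4418 − 2118 = -6536;  -10301 − 6536 = -16837
-516 − 72 = -588;  -2118 − 588 = -2706;  -6536 − 2706 = -9242;  -16837 − 9242 = -26079
-588 − 72 = -660;  -2706 − 660 = -3366;  -9242 − 3366 = -12608;  -26079 − 12608 = -38687
-660 − 72 = -732;  -3366 − 732 = -4098;  -12608 − 4098 = -16706;  -38687 − 16706 = -55393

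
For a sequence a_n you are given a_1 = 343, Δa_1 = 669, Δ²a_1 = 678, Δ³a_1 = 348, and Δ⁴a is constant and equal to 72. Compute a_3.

Build the table forward from the leading diagonal:
Fourth differences: 72, 72, 72
Third differences: 348, 420, 492
Second differences: 678, 1026, 1446
First differences: 669, 1347, 2373
a: 343, 1012, 2359

2359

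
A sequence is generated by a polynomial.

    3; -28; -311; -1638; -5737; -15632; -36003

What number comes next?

-73546

Δ: -31 , -283 , -1327 , -4099 , -9895 , -20371
Δ²: -252 , -1044 , -2772 , -5796 , -10476
Δ³: -792 , -1728 , -3024 , -4680
Δ⁴: -936 , -1296 , -1656
Δ⁵: -360 , -360
Constant fifth difference = -360, so extend:
-1656 − 360 = -2016;  -4680 − 2016 = -6696;  -10476 − 6696 = -17172;  -20371 − 17172 = -37543;  -36003 − 37543 = -73546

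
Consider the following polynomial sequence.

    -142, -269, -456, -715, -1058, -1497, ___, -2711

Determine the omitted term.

Using the first 6 terms:
-127  -187  -259  -343  -439
-60  -72  -84  -96
-12  -12  -12
Constant third difference = -12.
Extend forward: -96 − 12 = -108;  -439 − 108 = -547;  -1497 − 547 = -2044

-2044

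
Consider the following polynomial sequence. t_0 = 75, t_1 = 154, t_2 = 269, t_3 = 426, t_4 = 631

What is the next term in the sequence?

890

Δ: 79  115  157  205
Δ²: 36  42  48
Δ³: 6  6
The third differences are constant (6).
48 + 6 = 54;  205 + 54 = 259;  631 + 259 = 890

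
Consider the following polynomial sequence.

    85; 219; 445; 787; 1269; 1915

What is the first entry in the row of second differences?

Δ: 134, 226, 342, 482, 646
Δ²: 92, 116, 140, 164
Δ³: 24, 24, 24

92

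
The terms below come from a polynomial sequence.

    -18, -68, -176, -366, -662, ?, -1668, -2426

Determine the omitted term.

-1088

Using the first 5 terms:
First differences: -50  -108  -190  -296
Second differences: -58  -82  -106
Third differences: -24  -24
Constant third difference = -24.
Extend forward: -106 − 24 = -130;  -296 − 130 = -426;  -662 − 426 = -1088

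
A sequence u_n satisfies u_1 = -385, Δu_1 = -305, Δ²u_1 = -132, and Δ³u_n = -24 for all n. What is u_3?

Build the table forward from the leading diagonal:
Third differences: -24, -24, -24
Second differences: -132, -156, -180
First differences: -305, -437, -593
u: -385, -690, -1127

-1127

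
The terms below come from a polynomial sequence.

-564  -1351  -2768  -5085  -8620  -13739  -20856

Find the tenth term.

First differences: -787 , -1417 , -2317 , -3535 , -5119 , -7117
Second differences: -630 , -900 , -1218 , -1584 , -1998
Third differences: -270 , -318 , -366 , -414
Fourth differences: -48 , -48 , -48
Fourth differences constant at -48.
-414 − 48 = -462;  -1998 − 462 = -2460;  -7117 − 2460 = -9577;  -20856 − 9577 = -30433
-462 − 48 = -510;  -2460 − 510 = -2970;  -9577 − 2970 = -12547;  -30433 − 12547 = -42980
-510 − 48 = -558;  -2970 − 558 = -3528;  -12547 − 3528 = -16075;  -42980 − 16075 = -59055

-59055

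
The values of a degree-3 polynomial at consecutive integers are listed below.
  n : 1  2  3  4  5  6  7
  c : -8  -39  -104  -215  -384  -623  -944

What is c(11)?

D1: -31, -65, -111, -169, -239, -321
D2: -34, -46, -58, -70, -82
D3: -12, -12, -12, -12
Third differences constant at -12.
-82 − 12 = -94;  -321 − 94 = -415;  -944 − 415 = -1359
-94 − 12 = -106;  -415 − 106 = -521;  -1359 − 521 = -1880
-106 − 12 = -118;  -521 − 118 = -639;  -1880 − 639 = -2519
-118 − 12 = -130;  -639 − 130 = -769;  -2519 − 769 = -3288

-3288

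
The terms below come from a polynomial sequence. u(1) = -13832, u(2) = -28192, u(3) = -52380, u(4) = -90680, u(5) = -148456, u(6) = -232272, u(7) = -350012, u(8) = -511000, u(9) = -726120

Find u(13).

-2406920

First differences: -14360, -24188, -38300, -57776, -83816, -117740, -160988, -215120
Second differences: -9828, -14112, -19476, -26040, -33924, -43248, -54132
Third differences: -4284, -5364, -6564, -7884, -9324, -10884
Fourth differences: -1080, -1200, -1320, -1440, -1560
Fifth differences: -120, -120, -120, -120
The fifth differences are constant (-120).
-1560 − 120 = -1680;  -10884 − 1680 = -12564;  -54132 − 12564 = -66696;  -215120 − 66696 = -281816;  -726120 − 281816 = -1007936
-1680 − 120 = -1800;  -12564 − 1800 = -14364;  -66696 − 14364 = -81060;  -281816 − 81060 = -362876;  -1007936 − 362876 = -1370812
-1800 − 120 = -1920;  -14364 − 1920 = -16284;  -81060 − 16284 = -97344;  -362876 − 97344 = -460220;  -1370812 − 460220 = -1831032
-1920 − 120 = -2040;  -16284 − 2040 = -18324;  -97344 − 18324 = -115668;  -460220 − 115668 = -575888;  -1831032 − 575888 = -2406920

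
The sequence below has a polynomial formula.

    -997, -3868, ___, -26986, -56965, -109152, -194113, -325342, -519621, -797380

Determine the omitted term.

-11217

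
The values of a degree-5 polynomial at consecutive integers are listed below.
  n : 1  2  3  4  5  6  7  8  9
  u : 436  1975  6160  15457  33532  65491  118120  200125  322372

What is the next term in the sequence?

D1: 1539, 4185, 9297, 18075, 31959, 52629, 82005, 122247
D2: 2646, 5112, 8778, 13884, 20670, 29376, 40242
D3: 2466, 3666, 5106, 6786, 8706, 10866
D4: 1200, 1440, 1680, 1920, 2160
D5: 240, 240, 240, 240
The fifth differences are constant (240).
2160 + 240 = 2400;  10866 + 2400 = 13266;  40242 + 13266 = 53508;  122247 + 53508 = 175755;  322372 + 175755 = 498127

498127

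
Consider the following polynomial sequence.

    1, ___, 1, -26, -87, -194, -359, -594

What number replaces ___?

6

Using the last 6 terms:
D1: -27  -61  -107  -165  -235
D2: -34  -46  -58  -70
D3: -12  -12  -12
Constant third difference = -12.
Extend backward: -34 + 12 = -22;  -27 + 22 = -5;  1 + 5 = 6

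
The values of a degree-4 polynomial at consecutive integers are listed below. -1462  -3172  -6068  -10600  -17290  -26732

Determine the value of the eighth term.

-56608

D1: -1710, -2896, -4532, -6690, -9442
D2: -1186, -1636, -2158, -2752
D3: -450, -522, -594
D4: -72, -72
Fourth differences constant at -72.
-594 − 72 = -666;  -2752 − 666 = -3418;  -9442 − 3418 = -12860;  -26732 − 12860 = -39592
-666 − 72 = -738;  -3418 − 738 = -4156;  -12860 − 4156 = -17016;  -39592 − 17016 = -56608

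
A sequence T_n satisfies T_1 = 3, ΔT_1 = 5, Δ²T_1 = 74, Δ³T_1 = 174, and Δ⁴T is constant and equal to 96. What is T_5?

Build the table forward from the leading diagonal:
D4: 96, 96, 96, 96, 96
D3: 174, 270, 366, 462, 558
D2: 74, 248, 518, 884, 1346
D1: 5, 79, 327, 845, 1729
T: 3, 8, 87, 414, 1259

1259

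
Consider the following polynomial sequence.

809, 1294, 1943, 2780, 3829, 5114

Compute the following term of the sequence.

6659

First differences: 485, 649, 837, 1049, 1285
Second differences: 164, 188, 212, 236
Third differences: 24, 24, 24
The third differences are constant (24).
236 + 24 = 260;  1285 + 260 = 1545;  5114 + 1545 = 6659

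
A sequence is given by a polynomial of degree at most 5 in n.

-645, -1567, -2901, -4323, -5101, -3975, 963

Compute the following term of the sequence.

12389

D1: -922  -1334  -1422  -778  1126  4938
D2: -412  -88  644  1904  3812
D3: 324  732  1260  1908
D4: 408  528  648
D5: 120  120
The fifth differences are constant (120).
648 + 120 = 768;  1908 + 768 = 2676;  3812 + 2676 = 6488;  4938 + 6488 = 11426;  963 + 11426 = 12389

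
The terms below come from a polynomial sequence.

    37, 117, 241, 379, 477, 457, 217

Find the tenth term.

Δ: 80, 124, 138, 98, -20, -240
Δ²: 44, 14, -40, -118, -220
Δ³: -30, -54, -78, -102
Δ⁴: -24, -24, -24
Constant fourth difference = -24, so extend:
-102 − 24 = -126;  -220 − 126 = -346;  -240 − 346 = -586;  217 − 586 = -369
-126 − 24 = -150;  -346 − 150 = -496;  -586 − 496 = -1082;  -369 − 1082 = -1451
-150 − 24 = -174;  -496 − 174 = -670;  -1082 − 670 = -1752;  -1451 − 1752 = -3203

-3203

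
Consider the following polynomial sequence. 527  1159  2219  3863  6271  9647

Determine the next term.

632, 1060, 1644, 2408, 3376
428, 584, 764, 968
156, 180, 204
24, 24
Fourth differences constant at 24.
204 + 24 = 228;  968 + 228 = 1196;  3376 + 1196 = 4572;  9647 + 4572 = 14219

14219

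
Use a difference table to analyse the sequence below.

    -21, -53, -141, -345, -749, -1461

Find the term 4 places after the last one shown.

-10389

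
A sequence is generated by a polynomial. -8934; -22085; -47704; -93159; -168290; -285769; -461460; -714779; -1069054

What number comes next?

-13151  -25619  -45455  -75131  -117479  -175691  -253319  -354275
-12468  -19836  -29676  -42348  -58212  -77628  -100956
-7368  -9840  -12672  -15864  -19416  -23328
-2472  -2832  -3192  -3552  -3912
-360  -360  -360  -360
The fifth differences are constant (-360).
-3912 − 360 = -4272;  -23328 − 4272 = -27600;  -100956 − 27600 = -128556;  -354275 − 128556 = -482831;  -1069054 − 482831 = -1551885

-1551885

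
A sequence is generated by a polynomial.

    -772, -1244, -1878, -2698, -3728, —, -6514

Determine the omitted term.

-4992

Using the first 5 terms:
D1: -472  -634  -820  -1030
D2: -162  -186  -210
D3: -24  -24
Constant third difference = -24.
Extend forward: -210 − 24 = -234;  -1030 − 234 = -1264;  -3728 − 1264 = -4992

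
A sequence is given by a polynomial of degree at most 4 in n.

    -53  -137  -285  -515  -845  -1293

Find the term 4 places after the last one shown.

-4625

-84, -148, -230, -330, -448
-64, -82, -100, -118
-18, -18, -18
The third differences are constant (-18).
-118 − 18 = -136;  -448 − 136 = -584;  -1293 − 584 = -1877
-136 − 18 = -154;  -584 − 154 = -738;  -1877 − 738 = -2615
-154 − 18 = -172;  -738 − 172 = -910;  -2615 − 910 = -3525
-172 − 18 = -190;  -910 − 190 = -1100;  -3525 − 1100 = -4625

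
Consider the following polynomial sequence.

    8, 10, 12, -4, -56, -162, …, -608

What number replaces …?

-340

Using the first 6 terms:
2  2  -16  -52  -106
0  -18  -36  -54
-18  -18  -18
Constant third difference = -18.
Extend forward: -54 − 18 = -72;  -106 − 72 = -178;  -162 − 178 = -340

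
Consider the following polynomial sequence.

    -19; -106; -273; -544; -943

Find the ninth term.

-4299

D1: -87  -167  -271  -399
D2: -80  -104  -128
D3: -24  -24
Constant third difference = -24, so extend:
-128 − 24 = -152;  -399 − 152 = -551;  -943 − 551 = -1494
-152 − 24 = -176;  -551 − 176 = -727;  -1494 − 727 = -2221
-176 − 24 = -200;  -727 − 200 = -927;  -2221 − 927 = -3148
-200 − 24 = -224;  -927 − 224 = -1151;  -3148 − 1151 = -4299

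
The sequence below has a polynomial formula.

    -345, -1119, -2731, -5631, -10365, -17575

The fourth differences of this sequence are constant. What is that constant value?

-96

D1: -774, -1612, -2900, -4734, -7210
D2: -838, -1288, -1834, -2476
D3: -450, -546, -642
D4: -96, -96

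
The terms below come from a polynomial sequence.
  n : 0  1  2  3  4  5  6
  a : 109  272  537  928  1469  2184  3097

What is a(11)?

D1: 163, 265, 391, 541, 715, 913
D2: 102, 126, 150, 174, 198
D3: 24, 24, 24, 24
Constant third difference = 24, so extend:
198 + 24 = 222;  913 + 222 = 1135;  3097 + 1135 = 4232
222 + 24 = 246;  1135 + 246 = 1381;  4232 + 1381 = 5613
246 + 24 = 270;  1381 + 270 = 1651;  5613 + 1651 = 7264
270 + 24 = 294;  1651 + 294 = 1945;  7264 + 1945 = 9209
294 + 24 = 318;  1945 + 318 = 2263;  9209 + 2263 = 11472

11472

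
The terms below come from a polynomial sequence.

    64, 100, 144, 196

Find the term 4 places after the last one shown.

484

36, 44, 52
8, 8
Second differences constant at 8.
52 + 8 = 60;  196 + 60 = 256
60 + 8 = 68;  256 + 68 = 324
68 + 8 = 76;  324 + 76 = 400
76 + 8 = 84;  400 + 84 = 484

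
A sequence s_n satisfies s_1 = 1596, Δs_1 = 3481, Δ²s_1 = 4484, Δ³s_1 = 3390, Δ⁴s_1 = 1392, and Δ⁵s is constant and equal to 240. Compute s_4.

28881

Build the table forward from the leading diagonal:
Δ⁵: 240  240  240  240
Δ⁴: 1392  1632  1872  2112
Δ³: 3390  4782  6414  8286
Δ²: 4484  7874  12656  19070
Δ: 3481  7965  15839  28495
s: 1596  5077  13042  28881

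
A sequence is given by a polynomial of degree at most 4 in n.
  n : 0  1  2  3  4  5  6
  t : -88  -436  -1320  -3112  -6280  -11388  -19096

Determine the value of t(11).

-126456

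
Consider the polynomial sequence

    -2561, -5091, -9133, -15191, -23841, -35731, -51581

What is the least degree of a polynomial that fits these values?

-2530, -4042, -6058, -8650, -11890, -15850
-1512, -2016, -2592, -3240, -3960
-504, -576, -648, -720
-72, -72, -72
The fourth differences are constant, so the polynomial has degree 4.

4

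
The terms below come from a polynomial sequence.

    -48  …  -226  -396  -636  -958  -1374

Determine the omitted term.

-114

Using the last 5 terms:
D1: -170  -240  -322  -416
D2: -70  -82  -94
D3: -12  -12
Constant third difference = -12.
Extend backward: -70 + 12 = -58;  -170 + 58 = -112;  -226 + 112 = -114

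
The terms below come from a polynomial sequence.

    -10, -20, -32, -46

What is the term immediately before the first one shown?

-2

D1: -10  -12  -14
D2: -2  -2
The second differences are constant at -2.
Work back: -10 + 2 = -8;  -10 + 8 = -2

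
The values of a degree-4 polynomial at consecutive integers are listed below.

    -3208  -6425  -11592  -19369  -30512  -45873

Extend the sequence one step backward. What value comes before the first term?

-1377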